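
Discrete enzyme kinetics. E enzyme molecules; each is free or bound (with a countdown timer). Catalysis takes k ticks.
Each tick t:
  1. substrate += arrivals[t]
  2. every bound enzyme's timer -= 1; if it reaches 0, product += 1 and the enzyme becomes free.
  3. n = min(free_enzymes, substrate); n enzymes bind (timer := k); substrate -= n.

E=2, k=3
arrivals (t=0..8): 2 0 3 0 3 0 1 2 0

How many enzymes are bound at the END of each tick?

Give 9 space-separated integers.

Answer: 2 2 2 2 2 2 2 2 2

Derivation:
t=0: arr=2 -> substrate=0 bound=2 product=0
t=1: arr=0 -> substrate=0 bound=2 product=0
t=2: arr=3 -> substrate=3 bound=2 product=0
t=3: arr=0 -> substrate=1 bound=2 product=2
t=4: arr=3 -> substrate=4 bound=2 product=2
t=5: arr=0 -> substrate=4 bound=2 product=2
t=6: arr=1 -> substrate=3 bound=2 product=4
t=7: arr=2 -> substrate=5 bound=2 product=4
t=8: arr=0 -> substrate=5 bound=2 product=4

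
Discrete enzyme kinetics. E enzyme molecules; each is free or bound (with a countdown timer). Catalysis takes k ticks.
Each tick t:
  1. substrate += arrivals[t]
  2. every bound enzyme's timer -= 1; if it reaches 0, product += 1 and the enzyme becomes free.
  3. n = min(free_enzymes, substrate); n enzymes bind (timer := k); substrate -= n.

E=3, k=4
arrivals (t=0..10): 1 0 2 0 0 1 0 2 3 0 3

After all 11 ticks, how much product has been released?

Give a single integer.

t=0: arr=1 -> substrate=0 bound=1 product=0
t=1: arr=0 -> substrate=0 bound=1 product=0
t=2: arr=2 -> substrate=0 bound=3 product=0
t=3: arr=0 -> substrate=0 bound=3 product=0
t=4: arr=0 -> substrate=0 bound=2 product=1
t=5: arr=1 -> substrate=0 bound=3 product=1
t=6: arr=0 -> substrate=0 bound=1 product=3
t=7: arr=2 -> substrate=0 bound=3 product=3
t=8: arr=3 -> substrate=3 bound=3 product=3
t=9: arr=0 -> substrate=2 bound=3 product=4
t=10: arr=3 -> substrate=5 bound=3 product=4

Answer: 4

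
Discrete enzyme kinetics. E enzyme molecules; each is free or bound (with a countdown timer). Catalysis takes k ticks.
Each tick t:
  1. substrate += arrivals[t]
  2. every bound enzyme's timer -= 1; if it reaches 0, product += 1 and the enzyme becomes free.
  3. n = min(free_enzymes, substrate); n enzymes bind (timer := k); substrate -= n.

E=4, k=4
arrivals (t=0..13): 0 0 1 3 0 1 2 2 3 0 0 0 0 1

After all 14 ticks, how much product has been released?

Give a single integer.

Answer: 8

Derivation:
t=0: arr=0 -> substrate=0 bound=0 product=0
t=1: arr=0 -> substrate=0 bound=0 product=0
t=2: arr=1 -> substrate=0 bound=1 product=0
t=3: arr=3 -> substrate=0 bound=4 product=0
t=4: arr=0 -> substrate=0 bound=4 product=0
t=5: arr=1 -> substrate=1 bound=4 product=0
t=6: arr=2 -> substrate=2 bound=4 product=1
t=7: arr=2 -> substrate=1 bound=4 product=4
t=8: arr=3 -> substrate=4 bound=4 product=4
t=9: arr=0 -> substrate=4 bound=4 product=4
t=10: arr=0 -> substrate=3 bound=4 product=5
t=11: arr=0 -> substrate=0 bound=4 product=8
t=12: arr=0 -> substrate=0 bound=4 product=8
t=13: arr=1 -> substrate=1 bound=4 product=8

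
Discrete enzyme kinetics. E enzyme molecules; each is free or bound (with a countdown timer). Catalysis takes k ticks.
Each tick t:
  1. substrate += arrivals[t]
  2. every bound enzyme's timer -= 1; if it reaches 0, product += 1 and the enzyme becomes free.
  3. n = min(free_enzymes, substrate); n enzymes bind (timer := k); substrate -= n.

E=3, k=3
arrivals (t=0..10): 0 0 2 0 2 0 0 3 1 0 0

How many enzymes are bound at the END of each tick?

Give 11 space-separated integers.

Answer: 0 0 2 2 3 2 2 3 3 3 2

Derivation:
t=0: arr=0 -> substrate=0 bound=0 product=0
t=1: arr=0 -> substrate=0 bound=0 product=0
t=2: arr=2 -> substrate=0 bound=2 product=0
t=3: arr=0 -> substrate=0 bound=2 product=0
t=4: arr=2 -> substrate=1 bound=3 product=0
t=5: arr=0 -> substrate=0 bound=2 product=2
t=6: arr=0 -> substrate=0 bound=2 product=2
t=7: arr=3 -> substrate=1 bound=3 product=3
t=8: arr=1 -> substrate=1 bound=3 product=4
t=9: arr=0 -> substrate=1 bound=3 product=4
t=10: arr=0 -> substrate=0 bound=2 product=6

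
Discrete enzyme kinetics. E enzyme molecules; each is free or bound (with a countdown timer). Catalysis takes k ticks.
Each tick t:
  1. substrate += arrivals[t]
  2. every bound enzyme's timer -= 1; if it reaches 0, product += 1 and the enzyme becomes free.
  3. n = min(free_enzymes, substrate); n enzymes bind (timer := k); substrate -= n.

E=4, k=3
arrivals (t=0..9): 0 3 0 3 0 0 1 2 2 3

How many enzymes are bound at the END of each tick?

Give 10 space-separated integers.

Answer: 0 3 3 4 3 3 3 3 4 4

Derivation:
t=0: arr=0 -> substrate=0 bound=0 product=0
t=1: arr=3 -> substrate=0 bound=3 product=0
t=2: arr=0 -> substrate=0 bound=3 product=0
t=3: arr=3 -> substrate=2 bound=4 product=0
t=4: arr=0 -> substrate=0 bound=3 product=3
t=5: arr=0 -> substrate=0 bound=3 product=3
t=6: arr=1 -> substrate=0 bound=3 product=4
t=7: arr=2 -> substrate=0 bound=3 product=6
t=8: arr=2 -> substrate=1 bound=4 product=6
t=9: arr=3 -> substrate=3 bound=4 product=7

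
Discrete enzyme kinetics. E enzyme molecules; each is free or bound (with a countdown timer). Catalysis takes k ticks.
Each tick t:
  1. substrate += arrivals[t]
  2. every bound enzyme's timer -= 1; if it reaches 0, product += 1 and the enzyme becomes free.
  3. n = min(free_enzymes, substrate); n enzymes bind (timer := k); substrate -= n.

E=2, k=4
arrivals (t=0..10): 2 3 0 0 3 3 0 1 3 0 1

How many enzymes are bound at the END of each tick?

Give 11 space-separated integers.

t=0: arr=2 -> substrate=0 bound=2 product=0
t=1: arr=3 -> substrate=3 bound=2 product=0
t=2: arr=0 -> substrate=3 bound=2 product=0
t=3: arr=0 -> substrate=3 bound=2 product=0
t=4: arr=3 -> substrate=4 bound=2 product=2
t=5: arr=3 -> substrate=7 bound=2 product=2
t=6: arr=0 -> substrate=7 bound=2 product=2
t=7: arr=1 -> substrate=8 bound=2 product=2
t=8: arr=3 -> substrate=9 bound=2 product=4
t=9: arr=0 -> substrate=9 bound=2 product=4
t=10: arr=1 -> substrate=10 bound=2 product=4

Answer: 2 2 2 2 2 2 2 2 2 2 2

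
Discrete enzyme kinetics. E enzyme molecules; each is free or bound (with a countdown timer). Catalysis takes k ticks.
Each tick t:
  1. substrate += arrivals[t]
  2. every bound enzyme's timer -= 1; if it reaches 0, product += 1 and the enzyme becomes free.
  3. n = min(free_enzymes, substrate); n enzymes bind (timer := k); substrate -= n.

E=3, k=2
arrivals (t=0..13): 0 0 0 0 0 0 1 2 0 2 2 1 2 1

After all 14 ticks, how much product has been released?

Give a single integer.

t=0: arr=0 -> substrate=0 bound=0 product=0
t=1: arr=0 -> substrate=0 bound=0 product=0
t=2: arr=0 -> substrate=0 bound=0 product=0
t=3: arr=0 -> substrate=0 bound=0 product=0
t=4: arr=0 -> substrate=0 bound=0 product=0
t=5: arr=0 -> substrate=0 bound=0 product=0
t=6: arr=1 -> substrate=0 bound=1 product=0
t=7: arr=2 -> substrate=0 bound=3 product=0
t=8: arr=0 -> substrate=0 bound=2 product=1
t=9: arr=2 -> substrate=0 bound=2 product=3
t=10: arr=2 -> substrate=1 bound=3 product=3
t=11: arr=1 -> substrate=0 bound=3 product=5
t=12: arr=2 -> substrate=1 bound=3 product=6
t=13: arr=1 -> substrate=0 bound=3 product=8

Answer: 8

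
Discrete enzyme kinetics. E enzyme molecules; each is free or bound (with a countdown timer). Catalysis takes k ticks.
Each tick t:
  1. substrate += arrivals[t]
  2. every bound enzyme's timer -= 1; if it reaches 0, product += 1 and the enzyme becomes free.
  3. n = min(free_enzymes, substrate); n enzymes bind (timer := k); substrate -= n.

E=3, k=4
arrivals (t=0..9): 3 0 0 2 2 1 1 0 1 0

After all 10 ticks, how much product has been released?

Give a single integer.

t=0: arr=3 -> substrate=0 bound=3 product=0
t=1: arr=0 -> substrate=0 bound=3 product=0
t=2: arr=0 -> substrate=0 bound=3 product=0
t=3: arr=2 -> substrate=2 bound=3 product=0
t=4: arr=2 -> substrate=1 bound=3 product=3
t=5: arr=1 -> substrate=2 bound=3 product=3
t=6: arr=1 -> substrate=3 bound=3 product=3
t=7: arr=0 -> substrate=3 bound=3 product=3
t=8: arr=1 -> substrate=1 bound=3 product=6
t=9: arr=0 -> substrate=1 bound=3 product=6

Answer: 6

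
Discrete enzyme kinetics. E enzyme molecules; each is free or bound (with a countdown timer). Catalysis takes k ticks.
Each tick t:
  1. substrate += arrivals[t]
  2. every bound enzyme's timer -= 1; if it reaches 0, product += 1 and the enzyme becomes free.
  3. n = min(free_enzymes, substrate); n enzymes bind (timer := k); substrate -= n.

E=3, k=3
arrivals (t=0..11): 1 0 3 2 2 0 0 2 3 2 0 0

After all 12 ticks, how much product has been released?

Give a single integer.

t=0: arr=1 -> substrate=0 bound=1 product=0
t=1: arr=0 -> substrate=0 bound=1 product=0
t=2: arr=3 -> substrate=1 bound=3 product=0
t=3: arr=2 -> substrate=2 bound=3 product=1
t=4: arr=2 -> substrate=4 bound=3 product=1
t=5: arr=0 -> substrate=2 bound=3 product=3
t=6: arr=0 -> substrate=1 bound=3 product=4
t=7: arr=2 -> substrate=3 bound=3 product=4
t=8: arr=3 -> substrate=4 bound=3 product=6
t=9: arr=2 -> substrate=5 bound=3 product=7
t=10: arr=0 -> substrate=5 bound=3 product=7
t=11: arr=0 -> substrate=3 bound=3 product=9

Answer: 9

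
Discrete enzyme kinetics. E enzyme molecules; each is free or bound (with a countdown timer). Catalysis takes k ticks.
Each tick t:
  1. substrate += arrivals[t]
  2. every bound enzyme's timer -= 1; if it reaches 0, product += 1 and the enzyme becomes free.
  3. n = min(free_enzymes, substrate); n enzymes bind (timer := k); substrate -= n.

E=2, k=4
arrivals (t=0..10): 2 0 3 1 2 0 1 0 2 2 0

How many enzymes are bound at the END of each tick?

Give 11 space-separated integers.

t=0: arr=2 -> substrate=0 bound=2 product=0
t=1: arr=0 -> substrate=0 bound=2 product=0
t=2: arr=3 -> substrate=3 bound=2 product=0
t=3: arr=1 -> substrate=4 bound=2 product=0
t=4: arr=2 -> substrate=4 bound=2 product=2
t=5: arr=0 -> substrate=4 bound=2 product=2
t=6: arr=1 -> substrate=5 bound=2 product=2
t=7: arr=0 -> substrate=5 bound=2 product=2
t=8: arr=2 -> substrate=5 bound=2 product=4
t=9: arr=2 -> substrate=7 bound=2 product=4
t=10: arr=0 -> substrate=7 bound=2 product=4

Answer: 2 2 2 2 2 2 2 2 2 2 2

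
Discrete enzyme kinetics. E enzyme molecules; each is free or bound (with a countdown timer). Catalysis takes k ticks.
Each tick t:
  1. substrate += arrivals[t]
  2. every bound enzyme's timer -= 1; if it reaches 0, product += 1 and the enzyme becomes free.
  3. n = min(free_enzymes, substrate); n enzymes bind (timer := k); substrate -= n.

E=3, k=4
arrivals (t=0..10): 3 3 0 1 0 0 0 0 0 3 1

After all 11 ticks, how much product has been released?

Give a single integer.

Answer: 6

Derivation:
t=0: arr=3 -> substrate=0 bound=3 product=0
t=1: arr=3 -> substrate=3 bound=3 product=0
t=2: arr=0 -> substrate=3 bound=3 product=0
t=3: arr=1 -> substrate=4 bound=3 product=0
t=4: arr=0 -> substrate=1 bound=3 product=3
t=5: arr=0 -> substrate=1 bound=3 product=3
t=6: arr=0 -> substrate=1 bound=3 product=3
t=7: arr=0 -> substrate=1 bound=3 product=3
t=8: arr=0 -> substrate=0 bound=1 product=6
t=9: arr=3 -> substrate=1 bound=3 product=6
t=10: arr=1 -> substrate=2 bound=3 product=6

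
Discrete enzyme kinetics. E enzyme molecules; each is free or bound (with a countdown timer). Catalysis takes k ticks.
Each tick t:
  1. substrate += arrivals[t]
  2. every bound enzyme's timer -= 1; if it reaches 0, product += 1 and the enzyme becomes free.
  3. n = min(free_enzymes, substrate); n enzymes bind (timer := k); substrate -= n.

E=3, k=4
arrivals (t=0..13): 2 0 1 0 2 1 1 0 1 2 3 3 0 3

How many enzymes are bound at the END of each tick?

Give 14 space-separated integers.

t=0: arr=2 -> substrate=0 bound=2 product=0
t=1: arr=0 -> substrate=0 bound=2 product=0
t=2: arr=1 -> substrate=0 bound=3 product=0
t=3: arr=0 -> substrate=0 bound=3 product=0
t=4: arr=2 -> substrate=0 bound=3 product=2
t=5: arr=1 -> substrate=1 bound=3 product=2
t=6: arr=1 -> substrate=1 bound=3 product=3
t=7: arr=0 -> substrate=1 bound=3 product=3
t=8: arr=1 -> substrate=0 bound=3 product=5
t=9: arr=2 -> substrate=2 bound=3 product=5
t=10: arr=3 -> substrate=4 bound=3 product=6
t=11: arr=3 -> substrate=7 bound=3 product=6
t=12: arr=0 -> substrate=5 bound=3 product=8
t=13: arr=3 -> substrate=8 bound=3 product=8

Answer: 2 2 3 3 3 3 3 3 3 3 3 3 3 3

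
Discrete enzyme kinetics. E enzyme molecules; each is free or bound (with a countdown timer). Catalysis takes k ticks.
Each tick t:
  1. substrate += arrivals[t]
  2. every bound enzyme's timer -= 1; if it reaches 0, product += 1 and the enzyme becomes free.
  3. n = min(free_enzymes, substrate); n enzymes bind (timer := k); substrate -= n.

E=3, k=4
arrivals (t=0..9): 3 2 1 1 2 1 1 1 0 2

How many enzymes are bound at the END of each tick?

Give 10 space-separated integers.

t=0: arr=3 -> substrate=0 bound=3 product=0
t=1: arr=2 -> substrate=2 bound=3 product=0
t=2: arr=1 -> substrate=3 bound=3 product=0
t=3: arr=1 -> substrate=4 bound=3 product=0
t=4: arr=2 -> substrate=3 bound=3 product=3
t=5: arr=1 -> substrate=4 bound=3 product=3
t=6: arr=1 -> substrate=5 bound=3 product=3
t=7: arr=1 -> substrate=6 bound=3 product=3
t=8: arr=0 -> substrate=3 bound=3 product=6
t=9: arr=2 -> substrate=5 bound=3 product=6

Answer: 3 3 3 3 3 3 3 3 3 3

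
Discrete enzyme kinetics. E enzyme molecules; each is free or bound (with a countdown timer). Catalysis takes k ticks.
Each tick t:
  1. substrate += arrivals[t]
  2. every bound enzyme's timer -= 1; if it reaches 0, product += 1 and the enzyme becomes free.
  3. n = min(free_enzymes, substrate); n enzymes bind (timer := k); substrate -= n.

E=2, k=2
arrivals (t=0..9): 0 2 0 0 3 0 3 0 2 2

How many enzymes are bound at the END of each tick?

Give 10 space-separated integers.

t=0: arr=0 -> substrate=0 bound=0 product=0
t=1: arr=2 -> substrate=0 bound=2 product=0
t=2: arr=0 -> substrate=0 bound=2 product=0
t=3: arr=0 -> substrate=0 bound=0 product=2
t=4: arr=3 -> substrate=1 bound=2 product=2
t=5: arr=0 -> substrate=1 bound=2 product=2
t=6: arr=3 -> substrate=2 bound=2 product=4
t=7: arr=0 -> substrate=2 bound=2 product=4
t=8: arr=2 -> substrate=2 bound=2 product=6
t=9: arr=2 -> substrate=4 bound=2 product=6

Answer: 0 2 2 0 2 2 2 2 2 2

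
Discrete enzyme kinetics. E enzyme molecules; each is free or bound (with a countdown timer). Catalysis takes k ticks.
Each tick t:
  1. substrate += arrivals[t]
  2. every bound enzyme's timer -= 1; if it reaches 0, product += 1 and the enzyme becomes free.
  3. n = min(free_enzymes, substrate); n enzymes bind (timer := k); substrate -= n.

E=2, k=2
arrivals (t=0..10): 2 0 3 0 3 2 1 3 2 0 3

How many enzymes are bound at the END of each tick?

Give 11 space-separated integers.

Answer: 2 2 2 2 2 2 2 2 2 2 2

Derivation:
t=0: arr=2 -> substrate=0 bound=2 product=0
t=1: arr=0 -> substrate=0 bound=2 product=0
t=2: arr=3 -> substrate=1 bound=2 product=2
t=3: arr=0 -> substrate=1 bound=2 product=2
t=4: arr=3 -> substrate=2 bound=2 product=4
t=5: arr=2 -> substrate=4 bound=2 product=4
t=6: arr=1 -> substrate=3 bound=2 product=6
t=7: arr=3 -> substrate=6 bound=2 product=6
t=8: arr=2 -> substrate=6 bound=2 product=8
t=9: arr=0 -> substrate=6 bound=2 product=8
t=10: arr=3 -> substrate=7 bound=2 product=10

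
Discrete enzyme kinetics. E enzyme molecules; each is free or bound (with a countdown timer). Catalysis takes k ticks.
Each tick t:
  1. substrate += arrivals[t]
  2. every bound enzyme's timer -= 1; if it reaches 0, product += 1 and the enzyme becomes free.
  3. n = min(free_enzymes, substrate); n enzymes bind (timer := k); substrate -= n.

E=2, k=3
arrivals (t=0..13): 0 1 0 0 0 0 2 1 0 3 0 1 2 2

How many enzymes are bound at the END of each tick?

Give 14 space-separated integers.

t=0: arr=0 -> substrate=0 bound=0 product=0
t=1: arr=1 -> substrate=0 bound=1 product=0
t=2: arr=0 -> substrate=0 bound=1 product=0
t=3: arr=0 -> substrate=0 bound=1 product=0
t=4: arr=0 -> substrate=0 bound=0 product=1
t=5: arr=0 -> substrate=0 bound=0 product=1
t=6: arr=2 -> substrate=0 bound=2 product=1
t=7: arr=1 -> substrate=1 bound=2 product=1
t=8: arr=0 -> substrate=1 bound=2 product=1
t=9: arr=3 -> substrate=2 bound=2 product=3
t=10: arr=0 -> substrate=2 bound=2 product=3
t=11: arr=1 -> substrate=3 bound=2 product=3
t=12: arr=2 -> substrate=3 bound=2 product=5
t=13: arr=2 -> substrate=5 bound=2 product=5

Answer: 0 1 1 1 0 0 2 2 2 2 2 2 2 2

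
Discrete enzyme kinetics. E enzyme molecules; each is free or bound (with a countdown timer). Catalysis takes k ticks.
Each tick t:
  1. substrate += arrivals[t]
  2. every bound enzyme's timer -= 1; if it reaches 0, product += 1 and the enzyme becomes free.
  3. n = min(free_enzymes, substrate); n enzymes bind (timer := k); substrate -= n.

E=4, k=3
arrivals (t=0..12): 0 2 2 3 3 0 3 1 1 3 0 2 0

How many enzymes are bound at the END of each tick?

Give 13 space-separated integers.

t=0: arr=0 -> substrate=0 bound=0 product=0
t=1: arr=2 -> substrate=0 bound=2 product=0
t=2: arr=2 -> substrate=0 bound=4 product=0
t=3: arr=3 -> substrate=3 bound=4 product=0
t=4: arr=3 -> substrate=4 bound=4 product=2
t=5: arr=0 -> substrate=2 bound=4 product=4
t=6: arr=3 -> substrate=5 bound=4 product=4
t=7: arr=1 -> substrate=4 bound=4 product=6
t=8: arr=1 -> substrate=3 bound=4 product=8
t=9: arr=3 -> substrate=6 bound=4 product=8
t=10: arr=0 -> substrate=4 bound=4 product=10
t=11: arr=2 -> substrate=4 bound=4 product=12
t=12: arr=0 -> substrate=4 bound=4 product=12

Answer: 0 2 4 4 4 4 4 4 4 4 4 4 4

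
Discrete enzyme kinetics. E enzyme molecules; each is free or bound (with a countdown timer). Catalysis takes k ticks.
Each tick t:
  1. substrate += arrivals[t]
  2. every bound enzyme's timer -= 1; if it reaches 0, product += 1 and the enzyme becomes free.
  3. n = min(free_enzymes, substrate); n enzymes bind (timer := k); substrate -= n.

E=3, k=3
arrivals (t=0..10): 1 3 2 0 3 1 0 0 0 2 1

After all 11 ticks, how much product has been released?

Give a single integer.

t=0: arr=1 -> substrate=0 bound=1 product=0
t=1: arr=3 -> substrate=1 bound=3 product=0
t=2: arr=2 -> substrate=3 bound=3 product=0
t=3: arr=0 -> substrate=2 bound=3 product=1
t=4: arr=3 -> substrate=3 bound=3 product=3
t=5: arr=1 -> substrate=4 bound=3 product=3
t=6: arr=0 -> substrate=3 bound=3 product=4
t=7: arr=0 -> substrate=1 bound=3 product=6
t=8: arr=0 -> substrate=1 bound=3 product=6
t=9: arr=2 -> substrate=2 bound=3 product=7
t=10: arr=1 -> substrate=1 bound=3 product=9

Answer: 9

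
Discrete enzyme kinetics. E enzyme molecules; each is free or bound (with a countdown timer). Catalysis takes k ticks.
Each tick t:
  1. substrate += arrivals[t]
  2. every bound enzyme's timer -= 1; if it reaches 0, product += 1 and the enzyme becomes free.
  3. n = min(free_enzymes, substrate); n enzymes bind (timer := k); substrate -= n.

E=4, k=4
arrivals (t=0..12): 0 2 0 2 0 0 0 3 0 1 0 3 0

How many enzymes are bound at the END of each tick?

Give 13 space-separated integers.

Answer: 0 2 2 4 4 2 2 3 3 4 4 4 4

Derivation:
t=0: arr=0 -> substrate=0 bound=0 product=0
t=1: arr=2 -> substrate=0 bound=2 product=0
t=2: arr=0 -> substrate=0 bound=2 product=0
t=3: arr=2 -> substrate=0 bound=4 product=0
t=4: arr=0 -> substrate=0 bound=4 product=0
t=5: arr=0 -> substrate=0 bound=2 product=2
t=6: arr=0 -> substrate=0 bound=2 product=2
t=7: arr=3 -> substrate=0 bound=3 product=4
t=8: arr=0 -> substrate=0 bound=3 product=4
t=9: arr=1 -> substrate=0 bound=4 product=4
t=10: arr=0 -> substrate=0 bound=4 product=4
t=11: arr=3 -> substrate=0 bound=4 product=7
t=12: arr=0 -> substrate=0 bound=4 product=7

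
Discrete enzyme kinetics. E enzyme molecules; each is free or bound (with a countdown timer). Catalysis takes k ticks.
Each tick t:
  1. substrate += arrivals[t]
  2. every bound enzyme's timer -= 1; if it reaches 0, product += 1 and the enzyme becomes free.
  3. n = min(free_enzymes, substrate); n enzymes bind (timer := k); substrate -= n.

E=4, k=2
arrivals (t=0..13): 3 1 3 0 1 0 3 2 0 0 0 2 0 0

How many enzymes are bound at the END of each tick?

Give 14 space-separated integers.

Answer: 3 4 4 3 1 1 3 4 2 1 0 2 2 0

Derivation:
t=0: arr=3 -> substrate=0 bound=3 product=0
t=1: arr=1 -> substrate=0 bound=4 product=0
t=2: arr=3 -> substrate=0 bound=4 product=3
t=3: arr=0 -> substrate=0 bound=3 product=4
t=4: arr=1 -> substrate=0 bound=1 product=7
t=5: arr=0 -> substrate=0 bound=1 product=7
t=6: arr=3 -> substrate=0 bound=3 product=8
t=7: arr=2 -> substrate=1 bound=4 product=8
t=8: arr=0 -> substrate=0 bound=2 product=11
t=9: arr=0 -> substrate=0 bound=1 product=12
t=10: arr=0 -> substrate=0 bound=0 product=13
t=11: arr=2 -> substrate=0 bound=2 product=13
t=12: arr=0 -> substrate=0 bound=2 product=13
t=13: arr=0 -> substrate=0 bound=0 product=15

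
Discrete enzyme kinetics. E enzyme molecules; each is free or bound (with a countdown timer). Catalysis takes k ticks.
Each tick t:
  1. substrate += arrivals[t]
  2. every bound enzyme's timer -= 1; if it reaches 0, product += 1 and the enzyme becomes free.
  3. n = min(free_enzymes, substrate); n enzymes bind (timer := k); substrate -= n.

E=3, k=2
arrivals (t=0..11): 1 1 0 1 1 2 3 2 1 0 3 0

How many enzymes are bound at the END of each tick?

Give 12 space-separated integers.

t=0: arr=1 -> substrate=0 bound=1 product=0
t=1: arr=1 -> substrate=0 bound=2 product=0
t=2: arr=0 -> substrate=0 bound=1 product=1
t=3: arr=1 -> substrate=0 bound=1 product=2
t=4: arr=1 -> substrate=0 bound=2 product=2
t=5: arr=2 -> substrate=0 bound=3 product=3
t=6: arr=3 -> substrate=2 bound=3 product=4
t=7: arr=2 -> substrate=2 bound=3 product=6
t=8: arr=1 -> substrate=2 bound=3 product=7
t=9: arr=0 -> substrate=0 bound=3 product=9
t=10: arr=3 -> substrate=2 bound=3 product=10
t=11: arr=0 -> substrate=0 bound=3 product=12

Answer: 1 2 1 1 2 3 3 3 3 3 3 3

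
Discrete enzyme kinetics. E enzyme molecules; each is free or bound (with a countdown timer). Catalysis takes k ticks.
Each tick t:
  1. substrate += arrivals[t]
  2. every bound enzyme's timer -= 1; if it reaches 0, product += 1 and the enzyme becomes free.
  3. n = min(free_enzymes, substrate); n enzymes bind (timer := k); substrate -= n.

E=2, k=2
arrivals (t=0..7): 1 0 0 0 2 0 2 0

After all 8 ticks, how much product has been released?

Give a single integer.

Answer: 3

Derivation:
t=0: arr=1 -> substrate=0 bound=1 product=0
t=1: arr=0 -> substrate=0 bound=1 product=0
t=2: arr=0 -> substrate=0 bound=0 product=1
t=3: arr=0 -> substrate=0 bound=0 product=1
t=4: arr=2 -> substrate=0 bound=2 product=1
t=5: arr=0 -> substrate=0 bound=2 product=1
t=6: arr=2 -> substrate=0 bound=2 product=3
t=7: arr=0 -> substrate=0 bound=2 product=3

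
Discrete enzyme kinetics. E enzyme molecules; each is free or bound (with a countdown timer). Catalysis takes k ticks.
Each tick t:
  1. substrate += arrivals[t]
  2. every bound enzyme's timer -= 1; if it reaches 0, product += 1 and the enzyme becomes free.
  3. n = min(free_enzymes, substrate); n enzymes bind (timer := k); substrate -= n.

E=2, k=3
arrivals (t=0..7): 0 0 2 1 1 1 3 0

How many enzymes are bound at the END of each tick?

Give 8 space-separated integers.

t=0: arr=0 -> substrate=0 bound=0 product=0
t=1: arr=0 -> substrate=0 bound=0 product=0
t=2: arr=2 -> substrate=0 bound=2 product=0
t=3: arr=1 -> substrate=1 bound=2 product=0
t=4: arr=1 -> substrate=2 bound=2 product=0
t=5: arr=1 -> substrate=1 bound=2 product=2
t=6: arr=3 -> substrate=4 bound=2 product=2
t=7: arr=0 -> substrate=4 bound=2 product=2

Answer: 0 0 2 2 2 2 2 2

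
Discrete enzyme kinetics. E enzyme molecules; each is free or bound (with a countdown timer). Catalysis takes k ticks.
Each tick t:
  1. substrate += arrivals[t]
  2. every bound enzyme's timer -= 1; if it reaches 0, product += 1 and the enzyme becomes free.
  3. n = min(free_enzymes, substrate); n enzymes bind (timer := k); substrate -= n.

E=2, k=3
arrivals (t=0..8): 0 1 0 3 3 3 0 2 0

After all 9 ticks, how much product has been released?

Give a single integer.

t=0: arr=0 -> substrate=0 bound=0 product=0
t=1: arr=1 -> substrate=0 bound=1 product=0
t=2: arr=0 -> substrate=0 bound=1 product=0
t=3: arr=3 -> substrate=2 bound=2 product=0
t=4: arr=3 -> substrate=4 bound=2 product=1
t=5: arr=3 -> substrate=7 bound=2 product=1
t=6: arr=0 -> substrate=6 bound=2 product=2
t=7: arr=2 -> substrate=7 bound=2 product=3
t=8: arr=0 -> substrate=7 bound=2 product=3

Answer: 3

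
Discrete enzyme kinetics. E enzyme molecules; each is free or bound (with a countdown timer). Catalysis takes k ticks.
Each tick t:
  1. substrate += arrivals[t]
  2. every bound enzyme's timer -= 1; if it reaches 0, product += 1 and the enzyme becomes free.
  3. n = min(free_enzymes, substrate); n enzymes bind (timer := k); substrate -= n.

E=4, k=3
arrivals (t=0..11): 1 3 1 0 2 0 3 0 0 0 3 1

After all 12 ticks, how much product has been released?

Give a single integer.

t=0: arr=1 -> substrate=0 bound=1 product=0
t=1: arr=3 -> substrate=0 bound=4 product=0
t=2: arr=1 -> substrate=1 bound=4 product=0
t=3: arr=0 -> substrate=0 bound=4 product=1
t=4: arr=2 -> substrate=0 bound=3 product=4
t=5: arr=0 -> substrate=0 bound=3 product=4
t=6: arr=3 -> substrate=1 bound=4 product=5
t=7: arr=0 -> substrate=0 bound=3 product=7
t=8: arr=0 -> substrate=0 bound=3 product=7
t=9: arr=0 -> substrate=0 bound=1 product=9
t=10: arr=3 -> substrate=0 bound=3 product=10
t=11: arr=1 -> substrate=0 bound=4 product=10

Answer: 10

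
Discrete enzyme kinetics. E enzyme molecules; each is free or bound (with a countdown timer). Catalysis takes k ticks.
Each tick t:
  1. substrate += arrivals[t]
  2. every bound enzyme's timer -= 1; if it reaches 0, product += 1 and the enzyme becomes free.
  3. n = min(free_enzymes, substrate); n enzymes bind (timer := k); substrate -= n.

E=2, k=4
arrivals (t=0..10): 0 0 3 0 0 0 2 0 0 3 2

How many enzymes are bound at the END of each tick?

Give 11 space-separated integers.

Answer: 0 0 2 2 2 2 2 2 2 2 2

Derivation:
t=0: arr=0 -> substrate=0 bound=0 product=0
t=1: arr=0 -> substrate=0 bound=0 product=0
t=2: arr=3 -> substrate=1 bound=2 product=0
t=3: arr=0 -> substrate=1 bound=2 product=0
t=4: arr=0 -> substrate=1 bound=2 product=0
t=5: arr=0 -> substrate=1 bound=2 product=0
t=6: arr=2 -> substrate=1 bound=2 product=2
t=7: arr=0 -> substrate=1 bound=2 product=2
t=8: arr=0 -> substrate=1 bound=2 product=2
t=9: arr=3 -> substrate=4 bound=2 product=2
t=10: arr=2 -> substrate=4 bound=2 product=4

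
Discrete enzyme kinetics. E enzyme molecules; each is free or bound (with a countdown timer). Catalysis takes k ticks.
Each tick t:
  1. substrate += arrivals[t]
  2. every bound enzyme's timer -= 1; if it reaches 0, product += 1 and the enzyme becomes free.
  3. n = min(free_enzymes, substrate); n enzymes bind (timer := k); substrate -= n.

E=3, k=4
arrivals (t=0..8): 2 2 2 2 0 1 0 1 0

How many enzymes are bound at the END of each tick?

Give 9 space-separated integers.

t=0: arr=2 -> substrate=0 bound=2 product=0
t=1: arr=2 -> substrate=1 bound=3 product=0
t=2: arr=2 -> substrate=3 bound=3 product=0
t=3: arr=2 -> substrate=5 bound=3 product=0
t=4: arr=0 -> substrate=3 bound=3 product=2
t=5: arr=1 -> substrate=3 bound=3 product=3
t=6: arr=0 -> substrate=3 bound=3 product=3
t=7: arr=1 -> substrate=4 bound=3 product=3
t=8: arr=0 -> substrate=2 bound=3 product=5

Answer: 2 3 3 3 3 3 3 3 3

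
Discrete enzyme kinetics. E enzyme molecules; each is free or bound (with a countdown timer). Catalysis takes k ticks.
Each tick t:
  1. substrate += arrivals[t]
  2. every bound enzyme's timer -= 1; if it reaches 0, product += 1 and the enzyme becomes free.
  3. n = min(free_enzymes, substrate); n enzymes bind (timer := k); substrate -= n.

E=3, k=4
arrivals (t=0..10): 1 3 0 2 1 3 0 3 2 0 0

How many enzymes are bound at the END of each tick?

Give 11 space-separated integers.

t=0: arr=1 -> substrate=0 bound=1 product=0
t=1: arr=3 -> substrate=1 bound=3 product=0
t=2: arr=0 -> substrate=1 bound=3 product=0
t=3: arr=2 -> substrate=3 bound=3 product=0
t=4: arr=1 -> substrate=3 bound=3 product=1
t=5: arr=3 -> substrate=4 bound=3 product=3
t=6: arr=0 -> substrate=4 bound=3 product=3
t=7: arr=3 -> substrate=7 bound=3 product=3
t=8: arr=2 -> substrate=8 bound=3 product=4
t=9: arr=0 -> substrate=6 bound=3 product=6
t=10: arr=0 -> substrate=6 bound=3 product=6

Answer: 1 3 3 3 3 3 3 3 3 3 3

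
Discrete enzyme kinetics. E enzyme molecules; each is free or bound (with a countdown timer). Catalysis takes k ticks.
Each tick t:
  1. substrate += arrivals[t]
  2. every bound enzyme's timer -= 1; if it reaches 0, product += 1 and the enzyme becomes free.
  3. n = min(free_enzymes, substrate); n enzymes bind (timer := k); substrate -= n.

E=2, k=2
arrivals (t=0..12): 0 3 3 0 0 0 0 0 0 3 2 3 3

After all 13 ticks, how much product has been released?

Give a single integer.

Answer: 8

Derivation:
t=0: arr=0 -> substrate=0 bound=0 product=0
t=1: arr=3 -> substrate=1 bound=2 product=0
t=2: arr=3 -> substrate=4 bound=2 product=0
t=3: arr=0 -> substrate=2 bound=2 product=2
t=4: arr=0 -> substrate=2 bound=2 product=2
t=5: arr=0 -> substrate=0 bound=2 product=4
t=6: arr=0 -> substrate=0 bound=2 product=4
t=7: arr=0 -> substrate=0 bound=0 product=6
t=8: arr=0 -> substrate=0 bound=0 product=6
t=9: arr=3 -> substrate=1 bound=2 product=6
t=10: arr=2 -> substrate=3 bound=2 product=6
t=11: arr=3 -> substrate=4 bound=2 product=8
t=12: arr=3 -> substrate=7 bound=2 product=8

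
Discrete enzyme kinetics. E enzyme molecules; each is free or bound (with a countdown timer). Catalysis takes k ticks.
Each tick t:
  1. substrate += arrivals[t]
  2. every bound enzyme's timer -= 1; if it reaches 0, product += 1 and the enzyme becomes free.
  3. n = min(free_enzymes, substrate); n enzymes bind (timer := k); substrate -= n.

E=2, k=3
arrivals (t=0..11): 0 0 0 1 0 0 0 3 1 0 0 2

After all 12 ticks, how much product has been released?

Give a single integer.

t=0: arr=0 -> substrate=0 bound=0 product=0
t=1: arr=0 -> substrate=0 bound=0 product=0
t=2: arr=0 -> substrate=0 bound=0 product=0
t=3: arr=1 -> substrate=0 bound=1 product=0
t=4: arr=0 -> substrate=0 bound=1 product=0
t=5: arr=0 -> substrate=0 bound=1 product=0
t=6: arr=0 -> substrate=0 bound=0 product=1
t=7: arr=3 -> substrate=1 bound=2 product=1
t=8: arr=1 -> substrate=2 bound=2 product=1
t=9: arr=0 -> substrate=2 bound=2 product=1
t=10: arr=0 -> substrate=0 bound=2 product=3
t=11: arr=2 -> substrate=2 bound=2 product=3

Answer: 3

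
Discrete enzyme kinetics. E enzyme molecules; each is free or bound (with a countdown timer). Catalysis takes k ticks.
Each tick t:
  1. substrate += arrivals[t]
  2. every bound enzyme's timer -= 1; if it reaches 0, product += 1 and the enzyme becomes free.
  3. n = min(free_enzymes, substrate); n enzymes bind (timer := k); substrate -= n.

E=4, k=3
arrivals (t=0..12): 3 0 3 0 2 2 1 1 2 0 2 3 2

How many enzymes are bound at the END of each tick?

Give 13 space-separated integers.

t=0: arr=3 -> substrate=0 bound=3 product=0
t=1: arr=0 -> substrate=0 bound=3 product=0
t=2: arr=3 -> substrate=2 bound=4 product=0
t=3: arr=0 -> substrate=0 bound=3 product=3
t=4: arr=2 -> substrate=1 bound=4 product=3
t=5: arr=2 -> substrate=2 bound=4 product=4
t=6: arr=1 -> substrate=1 bound=4 product=6
t=7: arr=1 -> substrate=1 bound=4 product=7
t=8: arr=2 -> substrate=2 bound=4 product=8
t=9: arr=0 -> substrate=0 bound=4 product=10
t=10: arr=2 -> substrate=1 bound=4 product=11
t=11: arr=3 -> substrate=3 bound=4 product=12
t=12: arr=2 -> substrate=3 bound=4 product=14

Answer: 3 3 4 3 4 4 4 4 4 4 4 4 4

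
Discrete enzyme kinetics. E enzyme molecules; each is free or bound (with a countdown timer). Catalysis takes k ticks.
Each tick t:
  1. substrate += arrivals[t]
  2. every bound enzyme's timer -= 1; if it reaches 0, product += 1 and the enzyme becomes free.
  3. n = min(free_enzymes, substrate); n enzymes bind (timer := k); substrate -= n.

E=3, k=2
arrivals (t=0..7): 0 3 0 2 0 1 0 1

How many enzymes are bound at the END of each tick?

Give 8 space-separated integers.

Answer: 0 3 3 2 2 1 1 1

Derivation:
t=0: arr=0 -> substrate=0 bound=0 product=0
t=1: arr=3 -> substrate=0 bound=3 product=0
t=2: arr=0 -> substrate=0 bound=3 product=0
t=3: arr=2 -> substrate=0 bound=2 product=3
t=4: arr=0 -> substrate=0 bound=2 product=3
t=5: arr=1 -> substrate=0 bound=1 product=5
t=6: arr=0 -> substrate=0 bound=1 product=5
t=7: arr=1 -> substrate=0 bound=1 product=6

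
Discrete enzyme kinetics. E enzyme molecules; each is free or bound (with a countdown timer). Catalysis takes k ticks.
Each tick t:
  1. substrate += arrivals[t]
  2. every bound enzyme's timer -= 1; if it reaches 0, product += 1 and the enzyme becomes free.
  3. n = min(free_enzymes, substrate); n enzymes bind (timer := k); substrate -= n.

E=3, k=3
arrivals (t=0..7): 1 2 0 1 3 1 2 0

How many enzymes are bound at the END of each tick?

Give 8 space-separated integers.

Answer: 1 3 3 3 3 3 3 3

Derivation:
t=0: arr=1 -> substrate=0 bound=1 product=0
t=1: arr=2 -> substrate=0 bound=3 product=0
t=2: arr=0 -> substrate=0 bound=3 product=0
t=3: arr=1 -> substrate=0 bound=3 product=1
t=4: arr=3 -> substrate=1 bound=3 product=3
t=5: arr=1 -> substrate=2 bound=3 product=3
t=6: arr=2 -> substrate=3 bound=3 product=4
t=7: arr=0 -> substrate=1 bound=3 product=6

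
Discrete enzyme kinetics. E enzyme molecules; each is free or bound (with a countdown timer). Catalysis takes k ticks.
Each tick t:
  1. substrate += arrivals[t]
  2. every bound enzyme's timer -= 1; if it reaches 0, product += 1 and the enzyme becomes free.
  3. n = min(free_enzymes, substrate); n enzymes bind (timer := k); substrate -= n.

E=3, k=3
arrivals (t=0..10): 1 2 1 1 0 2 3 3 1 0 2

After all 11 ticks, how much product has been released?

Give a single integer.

Answer: 8

Derivation:
t=0: arr=1 -> substrate=0 bound=1 product=0
t=1: arr=2 -> substrate=0 bound=3 product=0
t=2: arr=1 -> substrate=1 bound=3 product=0
t=3: arr=1 -> substrate=1 bound=3 product=1
t=4: arr=0 -> substrate=0 bound=2 product=3
t=5: arr=2 -> substrate=1 bound=3 product=3
t=6: arr=3 -> substrate=3 bound=3 product=4
t=7: arr=3 -> substrate=5 bound=3 product=5
t=8: arr=1 -> substrate=5 bound=3 product=6
t=9: arr=0 -> substrate=4 bound=3 product=7
t=10: arr=2 -> substrate=5 bound=3 product=8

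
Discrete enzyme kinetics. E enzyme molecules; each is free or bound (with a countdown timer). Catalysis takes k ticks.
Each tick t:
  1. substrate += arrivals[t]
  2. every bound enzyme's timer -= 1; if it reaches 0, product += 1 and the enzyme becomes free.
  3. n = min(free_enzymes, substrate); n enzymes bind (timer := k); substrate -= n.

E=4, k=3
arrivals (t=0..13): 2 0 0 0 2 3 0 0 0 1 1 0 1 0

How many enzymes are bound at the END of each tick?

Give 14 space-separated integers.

t=0: arr=2 -> substrate=0 bound=2 product=0
t=1: arr=0 -> substrate=0 bound=2 product=0
t=2: arr=0 -> substrate=0 bound=2 product=0
t=3: arr=0 -> substrate=0 bound=0 product=2
t=4: arr=2 -> substrate=0 bound=2 product=2
t=5: arr=3 -> substrate=1 bound=4 product=2
t=6: arr=0 -> substrate=1 bound=4 product=2
t=7: arr=0 -> substrate=0 bound=3 product=4
t=8: arr=0 -> substrate=0 bound=1 product=6
t=9: arr=1 -> substrate=0 bound=2 product=6
t=10: arr=1 -> substrate=0 bound=2 product=7
t=11: arr=0 -> substrate=0 bound=2 product=7
t=12: arr=1 -> substrate=0 bound=2 product=8
t=13: arr=0 -> substrate=0 bound=1 product=9

Answer: 2 2 2 0 2 4 4 3 1 2 2 2 2 1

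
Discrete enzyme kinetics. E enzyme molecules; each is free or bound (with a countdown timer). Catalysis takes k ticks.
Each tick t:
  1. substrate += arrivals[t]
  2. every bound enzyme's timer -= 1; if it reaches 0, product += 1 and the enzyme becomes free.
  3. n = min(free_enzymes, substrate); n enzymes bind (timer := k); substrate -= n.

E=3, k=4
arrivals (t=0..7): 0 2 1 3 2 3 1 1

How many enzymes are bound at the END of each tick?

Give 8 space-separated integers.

t=0: arr=0 -> substrate=0 bound=0 product=0
t=1: arr=2 -> substrate=0 bound=2 product=0
t=2: arr=1 -> substrate=0 bound=3 product=0
t=3: arr=3 -> substrate=3 bound=3 product=0
t=4: arr=2 -> substrate=5 bound=3 product=0
t=5: arr=3 -> substrate=6 bound=3 product=2
t=6: arr=1 -> substrate=6 bound=3 product=3
t=7: arr=1 -> substrate=7 bound=3 product=3

Answer: 0 2 3 3 3 3 3 3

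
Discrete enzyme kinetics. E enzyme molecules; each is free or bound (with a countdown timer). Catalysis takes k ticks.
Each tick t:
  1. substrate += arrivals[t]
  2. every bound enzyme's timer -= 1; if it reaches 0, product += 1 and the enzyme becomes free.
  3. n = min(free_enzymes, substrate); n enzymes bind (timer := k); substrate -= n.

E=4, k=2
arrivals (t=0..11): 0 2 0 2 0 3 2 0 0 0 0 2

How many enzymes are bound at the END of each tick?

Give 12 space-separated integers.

Answer: 0 2 2 2 2 3 4 2 1 0 0 2

Derivation:
t=0: arr=0 -> substrate=0 bound=0 product=0
t=1: arr=2 -> substrate=0 bound=2 product=0
t=2: arr=0 -> substrate=0 bound=2 product=0
t=3: arr=2 -> substrate=0 bound=2 product=2
t=4: arr=0 -> substrate=0 bound=2 product=2
t=5: arr=3 -> substrate=0 bound=3 product=4
t=6: arr=2 -> substrate=1 bound=4 product=4
t=7: arr=0 -> substrate=0 bound=2 product=7
t=8: arr=0 -> substrate=0 bound=1 product=8
t=9: arr=0 -> substrate=0 bound=0 product=9
t=10: arr=0 -> substrate=0 bound=0 product=9
t=11: arr=2 -> substrate=0 bound=2 product=9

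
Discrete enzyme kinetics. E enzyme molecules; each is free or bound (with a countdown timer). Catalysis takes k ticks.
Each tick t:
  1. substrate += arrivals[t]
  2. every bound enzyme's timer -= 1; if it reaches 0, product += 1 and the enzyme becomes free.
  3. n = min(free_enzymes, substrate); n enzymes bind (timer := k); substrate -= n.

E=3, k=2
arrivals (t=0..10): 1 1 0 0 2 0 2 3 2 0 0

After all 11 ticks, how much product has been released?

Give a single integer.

t=0: arr=1 -> substrate=0 bound=1 product=0
t=1: arr=1 -> substrate=0 bound=2 product=0
t=2: arr=0 -> substrate=0 bound=1 product=1
t=3: arr=0 -> substrate=0 bound=0 product=2
t=4: arr=2 -> substrate=0 bound=2 product=2
t=5: arr=0 -> substrate=0 bound=2 product=2
t=6: arr=2 -> substrate=0 bound=2 product=4
t=7: arr=3 -> substrate=2 bound=3 product=4
t=8: arr=2 -> substrate=2 bound=3 product=6
t=9: arr=0 -> substrate=1 bound=3 product=7
t=10: arr=0 -> substrate=0 bound=2 product=9

Answer: 9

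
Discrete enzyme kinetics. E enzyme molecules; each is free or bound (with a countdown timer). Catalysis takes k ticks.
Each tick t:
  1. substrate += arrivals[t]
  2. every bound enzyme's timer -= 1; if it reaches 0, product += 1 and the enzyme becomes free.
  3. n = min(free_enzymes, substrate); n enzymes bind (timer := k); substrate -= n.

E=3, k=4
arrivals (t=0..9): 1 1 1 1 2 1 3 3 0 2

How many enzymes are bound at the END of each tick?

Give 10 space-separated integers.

Answer: 1 2 3 3 3 3 3 3 3 3

Derivation:
t=0: arr=1 -> substrate=0 bound=1 product=0
t=1: arr=1 -> substrate=0 bound=2 product=0
t=2: arr=1 -> substrate=0 bound=3 product=0
t=3: arr=1 -> substrate=1 bound=3 product=0
t=4: arr=2 -> substrate=2 bound=3 product=1
t=5: arr=1 -> substrate=2 bound=3 product=2
t=6: arr=3 -> substrate=4 bound=3 product=3
t=7: arr=3 -> substrate=7 bound=3 product=3
t=8: arr=0 -> substrate=6 bound=3 product=4
t=9: arr=2 -> substrate=7 bound=3 product=5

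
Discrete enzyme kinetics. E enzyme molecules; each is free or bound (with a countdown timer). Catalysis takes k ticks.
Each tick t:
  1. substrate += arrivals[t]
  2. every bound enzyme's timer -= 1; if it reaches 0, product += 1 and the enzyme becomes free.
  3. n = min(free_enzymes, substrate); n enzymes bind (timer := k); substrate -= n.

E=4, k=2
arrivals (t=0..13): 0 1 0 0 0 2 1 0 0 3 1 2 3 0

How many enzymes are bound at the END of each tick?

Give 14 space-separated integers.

t=0: arr=0 -> substrate=0 bound=0 product=0
t=1: arr=1 -> substrate=0 bound=1 product=0
t=2: arr=0 -> substrate=0 bound=1 product=0
t=3: arr=0 -> substrate=0 bound=0 product=1
t=4: arr=0 -> substrate=0 bound=0 product=1
t=5: arr=2 -> substrate=0 bound=2 product=1
t=6: arr=1 -> substrate=0 bound=3 product=1
t=7: arr=0 -> substrate=0 bound=1 product=3
t=8: arr=0 -> substrate=0 bound=0 product=4
t=9: arr=3 -> substrate=0 bound=3 product=4
t=10: arr=1 -> substrate=0 bound=4 product=4
t=11: arr=2 -> substrate=0 bound=3 product=7
t=12: arr=3 -> substrate=1 bound=4 product=8
t=13: arr=0 -> substrate=0 bound=3 product=10

Answer: 0 1 1 0 0 2 3 1 0 3 4 3 4 3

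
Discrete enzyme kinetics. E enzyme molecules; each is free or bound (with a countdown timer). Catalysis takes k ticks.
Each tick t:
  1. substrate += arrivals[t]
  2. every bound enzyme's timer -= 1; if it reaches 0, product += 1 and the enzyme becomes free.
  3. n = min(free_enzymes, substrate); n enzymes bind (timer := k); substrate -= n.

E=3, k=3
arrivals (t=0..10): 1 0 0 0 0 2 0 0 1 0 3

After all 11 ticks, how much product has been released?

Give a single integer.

t=0: arr=1 -> substrate=0 bound=1 product=0
t=1: arr=0 -> substrate=0 bound=1 product=0
t=2: arr=0 -> substrate=0 bound=1 product=0
t=3: arr=0 -> substrate=0 bound=0 product=1
t=4: arr=0 -> substrate=0 bound=0 product=1
t=5: arr=2 -> substrate=0 bound=2 product=1
t=6: arr=0 -> substrate=0 bound=2 product=1
t=7: arr=0 -> substrate=0 bound=2 product=1
t=8: arr=1 -> substrate=0 bound=1 product=3
t=9: arr=0 -> substrate=0 bound=1 product=3
t=10: arr=3 -> substrate=1 bound=3 product=3

Answer: 3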